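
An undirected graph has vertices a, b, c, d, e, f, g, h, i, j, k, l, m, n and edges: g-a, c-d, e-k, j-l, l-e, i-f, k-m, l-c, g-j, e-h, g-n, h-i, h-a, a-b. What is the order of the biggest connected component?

Starting from a we can reach a, b, c, d, e, f, g, h, i, j, k, l, m, n. That is one component of size 14.
The largest has 14 vertices.

14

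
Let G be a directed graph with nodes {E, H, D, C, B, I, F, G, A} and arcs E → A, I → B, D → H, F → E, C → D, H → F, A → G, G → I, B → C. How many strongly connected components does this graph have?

1

{A, B, C, D, E, F, G, H, I} are all mutually reachable — one SCC of size 9.
That gives 1 strongly connected component.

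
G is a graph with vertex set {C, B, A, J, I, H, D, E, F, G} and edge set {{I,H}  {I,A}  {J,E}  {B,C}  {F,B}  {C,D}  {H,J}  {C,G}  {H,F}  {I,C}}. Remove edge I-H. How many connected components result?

1

I and H are still connected via I-C-B-F-H, so the component count stays at 1.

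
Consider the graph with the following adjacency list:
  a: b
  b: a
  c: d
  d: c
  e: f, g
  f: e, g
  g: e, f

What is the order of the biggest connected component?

3

Starting from a we can reach a, b. That is one component of size 2.
Starting from c we can reach c, d. That is one component of size 2.
Starting from e we can reach e, f, g. That is one component of size 3.
The largest has 3 vertices.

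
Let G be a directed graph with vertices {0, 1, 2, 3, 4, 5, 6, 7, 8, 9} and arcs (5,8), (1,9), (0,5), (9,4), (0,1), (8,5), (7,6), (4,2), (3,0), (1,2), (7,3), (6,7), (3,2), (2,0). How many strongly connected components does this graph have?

{0, 1, 2, 4, 9} are all mutually reachable — one SCC of size 5.
{6, 7} are all mutually reachable — one SCC of size 2.
{5, 8} are all mutually reachable — one SCC of size 2.
{3} is an SCC by itself.
That gives 4 strongly connected components.

4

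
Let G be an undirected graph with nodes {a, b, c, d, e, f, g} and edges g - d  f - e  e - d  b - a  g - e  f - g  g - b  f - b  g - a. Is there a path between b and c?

The component containing b is {a, b, d, e, f, g}, and c is not in it.

No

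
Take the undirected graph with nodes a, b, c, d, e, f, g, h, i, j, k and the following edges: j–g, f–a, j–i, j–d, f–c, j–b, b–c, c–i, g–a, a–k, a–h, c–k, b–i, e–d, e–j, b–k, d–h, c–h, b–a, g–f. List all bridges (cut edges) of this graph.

none

The edges on the cycle g-f-a-g are not bridges since each lies on that cycle.
Every edge lies on some cycle, so there are no bridges.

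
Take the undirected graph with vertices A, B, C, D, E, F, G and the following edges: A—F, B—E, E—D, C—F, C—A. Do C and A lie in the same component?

Yes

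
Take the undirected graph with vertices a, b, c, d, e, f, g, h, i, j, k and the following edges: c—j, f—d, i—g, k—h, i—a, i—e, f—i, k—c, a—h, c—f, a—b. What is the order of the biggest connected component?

11

Starting from a we can reach a, b, c, d, e, f, g, h, i, j, k. That is one component of size 11.
The largest has 11 vertices.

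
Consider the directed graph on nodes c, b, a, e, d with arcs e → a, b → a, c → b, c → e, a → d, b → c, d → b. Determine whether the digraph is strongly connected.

Yes

From b we can reach every vertex (a, b, c, d, e), and every vertex can reach b (a, b, c, d, e). So the whole graph is one strongly connected component.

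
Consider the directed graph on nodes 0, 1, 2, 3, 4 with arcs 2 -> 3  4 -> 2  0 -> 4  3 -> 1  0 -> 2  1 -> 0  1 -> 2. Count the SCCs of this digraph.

1

{0, 1, 2, 3, 4} are all mutually reachable — one SCC of size 5.
That gives 1 strongly connected component.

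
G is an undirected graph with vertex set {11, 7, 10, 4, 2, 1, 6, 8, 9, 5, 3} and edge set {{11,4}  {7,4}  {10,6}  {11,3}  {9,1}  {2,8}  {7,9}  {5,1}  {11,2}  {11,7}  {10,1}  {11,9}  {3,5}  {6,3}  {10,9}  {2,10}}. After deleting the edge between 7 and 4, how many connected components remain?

1

7 and 4 are still connected via 7-11-4, so the component count stays at 1.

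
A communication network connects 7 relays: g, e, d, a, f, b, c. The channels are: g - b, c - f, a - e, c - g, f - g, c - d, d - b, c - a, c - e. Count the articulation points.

1

Removing c increases the component count from 1 to 2, so c is a cut vertex.
By contrast removing b leaves 1 component; it is not a cut vertex. No other vertex is a cut vertex either.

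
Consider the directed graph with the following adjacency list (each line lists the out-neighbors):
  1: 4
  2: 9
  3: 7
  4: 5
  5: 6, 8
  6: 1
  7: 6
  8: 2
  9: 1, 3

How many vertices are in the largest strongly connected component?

9

{1, 2, 3, 4, 5, 6, 7, 8, 9} are all mutually reachable — one SCC of size 9.
The largest has 9 vertices.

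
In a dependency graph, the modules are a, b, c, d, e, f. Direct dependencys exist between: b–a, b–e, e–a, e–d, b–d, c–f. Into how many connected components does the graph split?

Starting from c we can reach c, f. That is one component of size 2.
Starting from a we can reach a, b, d, e. That is one component of size 4.
Total: 2 components.

2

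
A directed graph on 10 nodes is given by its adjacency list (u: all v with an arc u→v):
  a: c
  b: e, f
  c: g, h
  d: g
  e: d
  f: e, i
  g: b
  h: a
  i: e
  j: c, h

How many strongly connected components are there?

3

{b, d, e, f, g, i} are all mutually reachable — one SCC of size 6.
{a, c, h} are all mutually reachable — one SCC of size 3.
{j} is an SCC by itself.
That gives 3 strongly connected components.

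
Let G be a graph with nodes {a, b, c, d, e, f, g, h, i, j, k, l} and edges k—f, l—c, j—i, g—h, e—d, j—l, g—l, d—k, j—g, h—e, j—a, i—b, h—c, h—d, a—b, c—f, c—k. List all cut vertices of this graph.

Removing j increases the component count from 1 to 2, so j is a cut vertex.
By contrast removing l leaves 1 component; it is not a cut vertex. No other vertex is a cut vertex either.

j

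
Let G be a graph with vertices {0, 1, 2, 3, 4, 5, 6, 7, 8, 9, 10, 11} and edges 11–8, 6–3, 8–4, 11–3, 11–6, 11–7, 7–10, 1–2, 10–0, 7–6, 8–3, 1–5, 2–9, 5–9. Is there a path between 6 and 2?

No

The component containing 6 is {0, 3, 4, 6, 7, 8, 10, 11}, and 2 is not in it.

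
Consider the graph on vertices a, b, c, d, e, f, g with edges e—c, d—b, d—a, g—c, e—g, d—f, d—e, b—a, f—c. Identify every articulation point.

d

Removing d increases the component count from 1 to 2, so d is a cut vertex.
By contrast removing e leaves 1 component; it is not a cut vertex. No other vertex is a cut vertex either.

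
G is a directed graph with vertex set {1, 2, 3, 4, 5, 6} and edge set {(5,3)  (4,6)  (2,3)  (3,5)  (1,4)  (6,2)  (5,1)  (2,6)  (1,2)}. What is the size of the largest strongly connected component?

6

{1, 2, 3, 4, 5, 6} are all mutually reachable — one SCC of size 6.
The largest has 6 vertices.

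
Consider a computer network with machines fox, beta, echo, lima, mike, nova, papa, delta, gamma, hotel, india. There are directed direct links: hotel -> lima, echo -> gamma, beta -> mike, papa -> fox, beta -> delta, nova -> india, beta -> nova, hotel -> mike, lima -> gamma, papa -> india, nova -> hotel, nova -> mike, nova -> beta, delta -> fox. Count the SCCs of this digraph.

10

{beta, nova} are all mutually reachable — one SCC of size 2.
{gamma} is an SCC by itself.
{india} is an SCC by itself.
{echo} is an SCC by itself.
{papa} is an SCC by itself.
(and 5 more singleton SCCs)
That gives 10 strongly connected components.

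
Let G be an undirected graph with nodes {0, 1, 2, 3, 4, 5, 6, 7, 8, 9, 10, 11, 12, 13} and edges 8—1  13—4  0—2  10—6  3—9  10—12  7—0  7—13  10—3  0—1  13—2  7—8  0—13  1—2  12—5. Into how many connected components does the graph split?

3

11 is isolated — a component by itself.
Starting from 3 we can reach 3, 5, 6, 9, 10, 12. That is one component of size 6.
Starting from 0 we can reach 0, 1, 2, 4, 7, 8, 13. That is one component of size 7.
Total: 3 components.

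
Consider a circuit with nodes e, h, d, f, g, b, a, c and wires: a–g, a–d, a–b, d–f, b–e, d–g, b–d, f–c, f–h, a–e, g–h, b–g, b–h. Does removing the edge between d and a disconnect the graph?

No

After removing d–a, the path d-b-a still connects them, so the edge is not a bridge.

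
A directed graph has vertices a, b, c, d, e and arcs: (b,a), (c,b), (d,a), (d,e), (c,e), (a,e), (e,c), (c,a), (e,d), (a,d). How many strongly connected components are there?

1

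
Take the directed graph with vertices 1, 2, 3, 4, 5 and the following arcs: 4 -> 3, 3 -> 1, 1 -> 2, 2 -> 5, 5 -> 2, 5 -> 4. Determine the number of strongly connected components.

1

{1, 2, 3, 4, 5} are all mutually reachable — one SCC of size 5.
That gives 1 strongly connected component.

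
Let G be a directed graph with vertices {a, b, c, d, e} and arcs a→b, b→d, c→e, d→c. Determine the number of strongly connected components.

5

{d} is an SCC by itself.
{b} is an SCC by itself.
{a} is an SCC by itself.
{e} is an SCC by itself.
{c} is an SCC by itself.
That gives 5 strongly connected components.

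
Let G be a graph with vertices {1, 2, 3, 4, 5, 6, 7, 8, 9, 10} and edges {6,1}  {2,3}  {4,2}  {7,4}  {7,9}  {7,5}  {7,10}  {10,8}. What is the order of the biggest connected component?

8

Starting from 1 we can reach 1, 6. That is one component of size 2.
Starting from 2 we can reach 2, 3, 4, 5, 7, 8, 9, 10. That is one component of size 8.
The largest has 8 vertices.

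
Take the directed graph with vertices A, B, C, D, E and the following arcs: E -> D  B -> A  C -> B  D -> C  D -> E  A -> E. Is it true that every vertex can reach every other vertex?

From A we can reach every vertex (A, B, C, D, E), and every vertex can reach A (A, B, C, D, E). So the whole graph is one strongly connected component.

Yes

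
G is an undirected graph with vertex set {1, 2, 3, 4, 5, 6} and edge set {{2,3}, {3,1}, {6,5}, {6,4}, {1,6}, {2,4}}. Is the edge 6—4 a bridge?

No

After removing 6—4, the path 6-1-3-2-4 still connects them, so the edge is not a bridge.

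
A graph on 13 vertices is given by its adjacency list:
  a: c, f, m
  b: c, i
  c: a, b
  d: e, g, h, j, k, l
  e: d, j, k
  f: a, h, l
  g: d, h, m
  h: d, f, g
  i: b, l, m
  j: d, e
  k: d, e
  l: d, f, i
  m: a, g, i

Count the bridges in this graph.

0

The edges on the cycle d-h-f-l-d are not bridges since each lies on that cycle.
Every edge lies on some cycle, so there are no bridges.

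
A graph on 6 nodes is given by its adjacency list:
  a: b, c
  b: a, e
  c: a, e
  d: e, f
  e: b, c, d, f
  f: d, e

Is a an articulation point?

Deleting a leaves 1 component (was 1) (its neighbors b, c remain connected to each other), so a is not a cut vertex.

No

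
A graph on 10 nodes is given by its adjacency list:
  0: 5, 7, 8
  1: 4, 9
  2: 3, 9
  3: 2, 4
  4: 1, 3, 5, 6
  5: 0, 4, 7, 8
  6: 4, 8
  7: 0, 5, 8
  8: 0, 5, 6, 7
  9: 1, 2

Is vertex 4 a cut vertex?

Deleting 4 raises the number of components from 1 to 2, so 4 is a cut vertex.

Yes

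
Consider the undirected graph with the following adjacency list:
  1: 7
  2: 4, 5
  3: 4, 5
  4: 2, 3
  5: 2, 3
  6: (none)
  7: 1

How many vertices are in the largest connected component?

6 is isolated — a component by itself.
Starting from 1 we can reach 1, 7. That is one component of size 2.
Starting from 2 we can reach 2, 3, 4, 5. That is one component of size 4.
The largest has 4 vertices.

4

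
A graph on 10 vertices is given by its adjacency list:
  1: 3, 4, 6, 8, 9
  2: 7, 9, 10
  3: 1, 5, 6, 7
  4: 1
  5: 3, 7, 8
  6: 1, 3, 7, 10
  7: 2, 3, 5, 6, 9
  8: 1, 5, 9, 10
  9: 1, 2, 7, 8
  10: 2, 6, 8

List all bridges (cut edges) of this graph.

1-4

The edges on the cycle 7-2-10-6-7 are not bridges since each lies on that cycle.
But removing 1-4 disconnects 1 from 4 — this is a bridge.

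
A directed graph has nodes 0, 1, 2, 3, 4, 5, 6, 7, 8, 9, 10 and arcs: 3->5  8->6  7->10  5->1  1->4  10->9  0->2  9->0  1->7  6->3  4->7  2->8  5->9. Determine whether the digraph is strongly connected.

Yes

From 8 we can reach every vertex (0, 1, 2, 3, 4, 5, 6, 7, 8, 9, 10), and every vertex can reach 8 (0, 1, 2, 3, 4, 5, 6, 7, 8, 9, 10). So the whole graph is one strongly connected component.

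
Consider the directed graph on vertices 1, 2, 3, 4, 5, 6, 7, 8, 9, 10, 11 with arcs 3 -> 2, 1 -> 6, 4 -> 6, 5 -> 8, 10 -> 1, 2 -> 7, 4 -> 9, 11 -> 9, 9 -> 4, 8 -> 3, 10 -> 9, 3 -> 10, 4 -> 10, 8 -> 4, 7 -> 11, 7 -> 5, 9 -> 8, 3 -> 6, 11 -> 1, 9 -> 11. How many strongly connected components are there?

3

{2, 3, 4, 5, 7, 8, 9, 10, 11} are all mutually reachable — one SCC of size 9.
{6} is an SCC by itself.
{1} is an SCC by itself.
That gives 3 strongly connected components.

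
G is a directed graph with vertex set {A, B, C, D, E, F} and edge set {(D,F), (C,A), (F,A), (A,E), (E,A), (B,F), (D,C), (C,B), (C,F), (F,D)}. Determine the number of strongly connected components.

{B, C, D, F} are all mutually reachable — one SCC of size 4.
{A, E} are all mutually reachable — one SCC of size 2.
That gives 2 strongly connected components.

2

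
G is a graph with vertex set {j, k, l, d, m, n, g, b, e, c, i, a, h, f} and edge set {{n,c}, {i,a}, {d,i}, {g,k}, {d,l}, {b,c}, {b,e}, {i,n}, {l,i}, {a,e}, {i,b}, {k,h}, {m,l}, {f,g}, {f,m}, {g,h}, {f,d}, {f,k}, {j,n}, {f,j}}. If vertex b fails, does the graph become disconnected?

Deleting b leaves 1 component (was 1) (its neighbors c, e, i remain connected to each other), so b is not a cut vertex.

No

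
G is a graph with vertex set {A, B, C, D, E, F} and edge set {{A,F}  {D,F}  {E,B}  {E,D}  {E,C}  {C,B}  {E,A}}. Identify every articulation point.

Removing E increases the component count from 1 to 2, so E is a cut vertex.
By contrast removing C leaves 1 component; it is not a cut vertex. No other vertex is a cut vertex either.

E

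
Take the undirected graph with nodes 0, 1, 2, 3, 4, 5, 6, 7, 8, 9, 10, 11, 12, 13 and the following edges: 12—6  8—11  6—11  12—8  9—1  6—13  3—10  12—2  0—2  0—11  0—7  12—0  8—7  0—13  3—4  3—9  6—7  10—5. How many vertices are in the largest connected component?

Starting from 1 we can reach 1, 3, 4, 5, 9, 10. That is one component of size 6.
Starting from 0 we can reach 0, 2, 6, 7, 8, 11, 12, 13. That is one component of size 8.
The largest has 8 vertices.

8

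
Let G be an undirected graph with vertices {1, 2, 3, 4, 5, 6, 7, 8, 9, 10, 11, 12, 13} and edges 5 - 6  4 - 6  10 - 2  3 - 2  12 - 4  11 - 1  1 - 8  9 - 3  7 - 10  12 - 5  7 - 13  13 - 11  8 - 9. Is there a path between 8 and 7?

Yes

From 8 we can reach 1, 2, 3, 7, 8, 9, 10, 11, 13, which includes 7.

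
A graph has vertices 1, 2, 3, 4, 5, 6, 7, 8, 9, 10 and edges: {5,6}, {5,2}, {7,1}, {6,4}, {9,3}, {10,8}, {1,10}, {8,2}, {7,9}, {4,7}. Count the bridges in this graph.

2

The edges on the cycle 5-6-4-7-1-10-8-2-5 are not bridges since each lies on that cycle.
But removing 9—7 disconnects 9 from 7; removing 9—3 disconnects 9 from 3 — these are bridges.
That makes 2 bridges.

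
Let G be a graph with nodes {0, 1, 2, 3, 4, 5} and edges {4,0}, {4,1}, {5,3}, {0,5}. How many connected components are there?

2

2 is isolated — a component by itself.
Starting from 0 we can reach 0, 1, 3, 4, 5. That is one component of size 5.
Total: 2 components.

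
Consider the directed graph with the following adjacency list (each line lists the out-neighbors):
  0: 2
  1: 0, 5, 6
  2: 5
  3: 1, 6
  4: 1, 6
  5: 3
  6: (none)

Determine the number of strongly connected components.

{0, 1, 2, 3, 5} are all mutually reachable — one SCC of size 5.
{6} is an SCC by itself.
{4} is an SCC by itself.
That gives 3 strongly connected components.

3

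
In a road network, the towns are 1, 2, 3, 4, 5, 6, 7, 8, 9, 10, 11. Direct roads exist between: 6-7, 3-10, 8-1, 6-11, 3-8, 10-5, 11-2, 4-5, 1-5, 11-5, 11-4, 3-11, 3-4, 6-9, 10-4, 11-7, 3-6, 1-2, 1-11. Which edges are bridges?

6-9

The edges on the cycle 1-11-4-5-1 are not bridges since each lies on that cycle.
But removing 9-6 disconnects 9 from 6 — this is a bridge.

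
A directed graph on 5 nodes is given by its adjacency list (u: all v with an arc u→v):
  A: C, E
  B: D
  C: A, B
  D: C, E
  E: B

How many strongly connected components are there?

1

{A, B, C, D, E} are all mutually reachable — one SCC of size 5.
That gives 1 strongly connected component.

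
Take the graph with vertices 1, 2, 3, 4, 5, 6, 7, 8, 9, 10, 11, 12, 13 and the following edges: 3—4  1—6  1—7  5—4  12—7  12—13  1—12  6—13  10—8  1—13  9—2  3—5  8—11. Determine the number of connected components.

Starting from 2 we can reach 2, 9. That is one component of size 2.
Starting from 8 we can reach 8, 10, 11. That is one component of size 3.
Starting from 3 we can reach 3, 4, 5. That is one component of size 3.
Starting from 1 we can reach 1, 6, 7, 12, 13. That is one component of size 5.
Total: 4 components.

4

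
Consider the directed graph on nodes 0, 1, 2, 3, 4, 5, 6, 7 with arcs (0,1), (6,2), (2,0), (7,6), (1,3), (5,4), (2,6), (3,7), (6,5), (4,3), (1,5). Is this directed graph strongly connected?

Yes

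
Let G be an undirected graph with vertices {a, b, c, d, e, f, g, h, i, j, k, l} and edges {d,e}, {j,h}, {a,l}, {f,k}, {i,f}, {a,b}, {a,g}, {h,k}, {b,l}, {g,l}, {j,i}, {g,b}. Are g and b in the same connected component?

Yes

From g we can reach a, b, g, l, which includes b.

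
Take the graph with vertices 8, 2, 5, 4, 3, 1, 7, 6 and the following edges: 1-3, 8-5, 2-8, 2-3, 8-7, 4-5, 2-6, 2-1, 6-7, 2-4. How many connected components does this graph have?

1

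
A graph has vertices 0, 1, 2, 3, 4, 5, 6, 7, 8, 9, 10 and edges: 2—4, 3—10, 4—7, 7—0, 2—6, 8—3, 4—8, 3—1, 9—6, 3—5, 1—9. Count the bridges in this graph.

4

The edges on the cycle 2-4-8-3-1-9-6-2 are not bridges since each lies on that cycle.
But removing 7—0 disconnects 7 from 0; removing 7—4 disconnects 7 from 4; removing 10—3 disconnects 10 from 3; removing 3—5 disconnects 3 from 5 — these are bridges.
That makes 4 bridges.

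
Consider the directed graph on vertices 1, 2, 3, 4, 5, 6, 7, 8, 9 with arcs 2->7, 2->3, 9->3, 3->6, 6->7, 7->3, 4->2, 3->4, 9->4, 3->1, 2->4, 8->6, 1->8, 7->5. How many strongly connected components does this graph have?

3

{1, 2, 3, 4, 6, 7, 8} are all mutually reachable — one SCC of size 7.
{9} is an SCC by itself.
{5} is an SCC by itself.
That gives 3 strongly connected components.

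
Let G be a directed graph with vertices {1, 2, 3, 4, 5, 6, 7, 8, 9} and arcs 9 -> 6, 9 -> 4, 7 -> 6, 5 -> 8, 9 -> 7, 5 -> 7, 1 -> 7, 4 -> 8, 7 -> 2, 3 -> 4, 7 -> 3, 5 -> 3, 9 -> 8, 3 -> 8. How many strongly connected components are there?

9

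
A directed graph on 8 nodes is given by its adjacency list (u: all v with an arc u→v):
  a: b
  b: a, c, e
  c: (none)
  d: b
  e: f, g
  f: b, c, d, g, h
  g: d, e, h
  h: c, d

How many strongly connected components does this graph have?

{a, b, d, e, f, g, h} are all mutually reachable — one SCC of size 7.
{c} is an SCC by itself.
That gives 2 strongly connected components.

2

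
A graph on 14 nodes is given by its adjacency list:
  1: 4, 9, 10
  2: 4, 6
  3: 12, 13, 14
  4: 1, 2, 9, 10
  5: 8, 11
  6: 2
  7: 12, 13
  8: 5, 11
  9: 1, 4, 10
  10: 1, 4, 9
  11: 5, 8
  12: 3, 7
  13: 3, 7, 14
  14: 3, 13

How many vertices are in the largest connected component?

6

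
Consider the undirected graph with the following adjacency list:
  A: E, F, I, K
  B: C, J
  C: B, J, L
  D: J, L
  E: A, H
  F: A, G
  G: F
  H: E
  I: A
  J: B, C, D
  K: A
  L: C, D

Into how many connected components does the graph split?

2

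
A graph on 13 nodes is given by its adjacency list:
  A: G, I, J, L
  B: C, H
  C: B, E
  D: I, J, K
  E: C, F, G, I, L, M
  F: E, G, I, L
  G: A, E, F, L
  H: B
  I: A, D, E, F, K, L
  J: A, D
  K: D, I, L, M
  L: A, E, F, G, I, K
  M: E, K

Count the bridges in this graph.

3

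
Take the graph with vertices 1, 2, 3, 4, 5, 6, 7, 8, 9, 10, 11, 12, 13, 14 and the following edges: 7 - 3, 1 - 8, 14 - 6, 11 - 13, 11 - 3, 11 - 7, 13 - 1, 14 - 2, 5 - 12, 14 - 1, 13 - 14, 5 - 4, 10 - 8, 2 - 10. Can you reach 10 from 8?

From 8 we can reach 1, 2, 3, 6, 7, 8, 10, 11, 13, 14, which includes 10.

Yes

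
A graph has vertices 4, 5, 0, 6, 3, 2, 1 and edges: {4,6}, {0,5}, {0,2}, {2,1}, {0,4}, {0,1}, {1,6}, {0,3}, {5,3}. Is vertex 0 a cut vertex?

Deleting 0 raises the number of components from 1 to 2, so 0 is a cut vertex.

Yes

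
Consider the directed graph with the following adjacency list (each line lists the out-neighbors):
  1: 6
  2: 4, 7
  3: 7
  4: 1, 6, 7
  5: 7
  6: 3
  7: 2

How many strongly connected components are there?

2

{1, 2, 3, 4, 6, 7} are all mutually reachable — one SCC of size 6.
{5} is an SCC by itself.
That gives 2 strongly connected components.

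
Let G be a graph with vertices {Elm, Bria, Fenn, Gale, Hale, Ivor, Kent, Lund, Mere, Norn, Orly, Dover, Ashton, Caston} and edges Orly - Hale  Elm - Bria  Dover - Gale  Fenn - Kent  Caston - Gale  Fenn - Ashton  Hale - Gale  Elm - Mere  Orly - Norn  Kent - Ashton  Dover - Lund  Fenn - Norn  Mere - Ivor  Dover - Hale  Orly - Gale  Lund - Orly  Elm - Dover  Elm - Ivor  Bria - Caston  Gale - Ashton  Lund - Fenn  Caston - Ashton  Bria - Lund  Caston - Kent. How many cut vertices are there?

Removing Elm increases the component count from 1 to 2, so Elm is a cut vertex.
By contrast removing Gale leaves 1 component; it is not a cut vertex. No other vertex is a cut vertex either.

1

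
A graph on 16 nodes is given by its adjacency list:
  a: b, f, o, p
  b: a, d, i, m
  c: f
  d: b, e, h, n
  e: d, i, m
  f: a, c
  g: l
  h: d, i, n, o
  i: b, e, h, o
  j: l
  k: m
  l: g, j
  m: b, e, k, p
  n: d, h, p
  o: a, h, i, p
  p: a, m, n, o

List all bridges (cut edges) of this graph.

a-f, c-f, g-l, j-l, k-m

The edges on the cycle b-a-o-h-d-b are not bridges since each lies on that cycle.
But removing m-k disconnects m from k; removing a-f disconnects a from f; removing f-c disconnects f from c; removing j-l disconnects j from l — these are bridges.
In total 5 edges are bridges.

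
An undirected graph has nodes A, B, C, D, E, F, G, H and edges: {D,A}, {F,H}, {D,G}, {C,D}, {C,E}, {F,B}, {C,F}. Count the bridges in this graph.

removing F-H disconnects F from H; removing G-D disconnects G from D; removing E-C disconnects E from C; removing F-B disconnects F from B — these are bridges.
In total 7 edges are bridges.

7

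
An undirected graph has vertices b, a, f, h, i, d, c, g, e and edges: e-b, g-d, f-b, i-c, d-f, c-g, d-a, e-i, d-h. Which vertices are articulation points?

Removing d increases the component count from 1 to 3, so d is a cut vertex.
By contrast removing h leaves 1 component; it is not a cut vertex. No other vertex is a cut vertex either.

d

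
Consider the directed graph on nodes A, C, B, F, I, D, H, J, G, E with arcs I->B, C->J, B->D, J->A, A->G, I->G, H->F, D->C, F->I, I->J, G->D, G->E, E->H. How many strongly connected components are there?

1

{A, B, C, D, E, F, G, H, I, J} are all mutually reachable — one SCC of size 10.
That gives 1 strongly connected component.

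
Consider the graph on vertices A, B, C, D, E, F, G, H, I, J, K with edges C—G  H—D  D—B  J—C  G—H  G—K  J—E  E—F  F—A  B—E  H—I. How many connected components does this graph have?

1

Starting from A we can reach A, B, C, D, E, F, G, H, I, J, K. That is one component of size 11.
Total: 1 component.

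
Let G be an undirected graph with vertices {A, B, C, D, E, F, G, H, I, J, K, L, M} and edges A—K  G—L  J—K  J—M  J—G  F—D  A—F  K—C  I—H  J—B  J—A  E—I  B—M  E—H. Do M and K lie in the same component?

Yes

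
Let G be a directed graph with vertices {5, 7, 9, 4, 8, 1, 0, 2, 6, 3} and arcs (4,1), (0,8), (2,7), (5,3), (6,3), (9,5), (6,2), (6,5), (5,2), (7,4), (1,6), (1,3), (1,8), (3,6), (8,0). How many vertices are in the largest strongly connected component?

{1, 2, 3, 4, 5, 6, 7} are all mutually reachable — one SCC of size 7.
{0, 8} are all mutually reachable — one SCC of size 2.
{9} is an SCC by itself.
The largest has 7 vertices.

7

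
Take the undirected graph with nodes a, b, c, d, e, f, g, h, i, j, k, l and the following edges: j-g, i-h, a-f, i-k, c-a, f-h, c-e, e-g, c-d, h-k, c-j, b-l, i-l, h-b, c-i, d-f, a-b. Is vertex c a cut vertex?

Yes

Deleting c raises the number of components from 1 to 2, so c is a cut vertex.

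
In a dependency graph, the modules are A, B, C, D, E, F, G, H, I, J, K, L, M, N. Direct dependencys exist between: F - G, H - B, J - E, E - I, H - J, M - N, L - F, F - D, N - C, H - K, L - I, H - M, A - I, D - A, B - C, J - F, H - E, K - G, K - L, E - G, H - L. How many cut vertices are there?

1

Removing H increases the component count from 1 to 2, so H is a cut vertex.
By contrast removing I leaves 1 component; it is not a cut vertex. No other vertex is a cut vertex either.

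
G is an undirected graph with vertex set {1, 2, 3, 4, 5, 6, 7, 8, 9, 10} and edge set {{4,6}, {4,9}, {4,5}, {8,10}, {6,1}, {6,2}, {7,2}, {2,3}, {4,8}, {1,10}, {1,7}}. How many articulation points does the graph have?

Removing 2 increases the component count from 1 to 2, so 2 is a cut vertex.
Removing 4 increases the component count from 1 to 3, so 4 is a cut vertex.
By contrast removing 3 leaves 1 component; it is not a cut vertex. No other vertex is a cut vertex either.

2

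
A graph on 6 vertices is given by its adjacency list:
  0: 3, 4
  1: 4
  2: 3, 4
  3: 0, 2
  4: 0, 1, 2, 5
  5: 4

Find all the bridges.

1-4, 4-5

The edges on the cycle 0-4-2-3-0 are not bridges since each lies on that cycle.
But removing 4-5 disconnects 4 from 5; removing 4-1 disconnects 4 from 1 — these are bridges.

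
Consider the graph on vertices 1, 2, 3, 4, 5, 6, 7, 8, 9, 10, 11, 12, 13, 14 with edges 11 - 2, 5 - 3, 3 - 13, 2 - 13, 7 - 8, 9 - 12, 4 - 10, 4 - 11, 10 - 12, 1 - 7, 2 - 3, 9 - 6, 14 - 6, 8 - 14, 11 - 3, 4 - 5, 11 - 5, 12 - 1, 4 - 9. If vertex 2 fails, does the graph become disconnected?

Deleting 2 leaves 1 component (was 1) (its neighbors 3, 11, 13 remain connected to each other), so 2 is not a cut vertex.

No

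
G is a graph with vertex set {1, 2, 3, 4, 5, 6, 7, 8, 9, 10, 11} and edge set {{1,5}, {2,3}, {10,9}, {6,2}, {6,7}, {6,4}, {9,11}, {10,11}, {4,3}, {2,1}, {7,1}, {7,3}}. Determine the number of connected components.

3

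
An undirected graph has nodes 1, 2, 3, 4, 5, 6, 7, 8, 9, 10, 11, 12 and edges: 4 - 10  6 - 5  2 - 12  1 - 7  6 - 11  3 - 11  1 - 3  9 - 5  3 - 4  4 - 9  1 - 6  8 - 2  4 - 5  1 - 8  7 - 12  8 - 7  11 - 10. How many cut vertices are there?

Removing 1 increases the component count from 1 to 2, so 1 is a cut vertex.
By contrast removing 12 leaves 1 component; it is not a cut vertex. No other vertex is a cut vertex either.

1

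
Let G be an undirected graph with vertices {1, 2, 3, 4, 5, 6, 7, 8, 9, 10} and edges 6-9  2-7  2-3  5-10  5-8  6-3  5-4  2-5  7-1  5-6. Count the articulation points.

4

Removing 2 increases the component count from 1 to 2, so 2 is a cut vertex.
Removing 5 increases the component count from 1 to 4, so 5 is a cut vertex.
Removing 6 increases the component count from 1 to 2, so 6 is a cut vertex.
Likewise 7 is a cut vertex.
By contrast removing 8 leaves 1 component; it is not a cut vertex. No other vertex is a cut vertex either.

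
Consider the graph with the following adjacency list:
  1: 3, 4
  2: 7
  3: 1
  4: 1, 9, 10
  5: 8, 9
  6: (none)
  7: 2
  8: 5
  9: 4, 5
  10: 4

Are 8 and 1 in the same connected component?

Yes

From 8 we can reach 1, 3, 4, 5, 8, 9, 10, which includes 1.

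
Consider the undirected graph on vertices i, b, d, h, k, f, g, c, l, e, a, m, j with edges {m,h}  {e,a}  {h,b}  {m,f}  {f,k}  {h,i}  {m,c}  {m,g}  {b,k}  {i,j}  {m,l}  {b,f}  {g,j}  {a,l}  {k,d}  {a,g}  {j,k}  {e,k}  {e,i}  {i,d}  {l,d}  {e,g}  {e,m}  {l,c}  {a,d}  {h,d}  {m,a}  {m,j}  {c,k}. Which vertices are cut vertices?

Removing d, for instance, still leaves 1 component. No single vertex removal increases the component count — the graph has no articulation points.

none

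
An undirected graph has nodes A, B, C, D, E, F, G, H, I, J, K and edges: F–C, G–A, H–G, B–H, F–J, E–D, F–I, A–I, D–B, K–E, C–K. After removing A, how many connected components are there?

1

With A gone, the remaining components are: {B, C, D, E, F, G, H, I, J, K}.
That is 1 component.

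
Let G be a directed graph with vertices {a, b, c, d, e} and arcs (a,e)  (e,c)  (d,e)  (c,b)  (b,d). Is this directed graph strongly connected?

No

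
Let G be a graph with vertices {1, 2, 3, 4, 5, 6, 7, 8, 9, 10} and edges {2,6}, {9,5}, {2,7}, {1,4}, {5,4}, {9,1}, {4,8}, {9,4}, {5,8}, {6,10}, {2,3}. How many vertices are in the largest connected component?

5

Starting from 2 we can reach 2, 3, 6, 7, 10. That is one component of size 5.
Starting from 1 we can reach 1, 4, 5, 8, 9. That is one component of size 5.
The largest has 5 vertices.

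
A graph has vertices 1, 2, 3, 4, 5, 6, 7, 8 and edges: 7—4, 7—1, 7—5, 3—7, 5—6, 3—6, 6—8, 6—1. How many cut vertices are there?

2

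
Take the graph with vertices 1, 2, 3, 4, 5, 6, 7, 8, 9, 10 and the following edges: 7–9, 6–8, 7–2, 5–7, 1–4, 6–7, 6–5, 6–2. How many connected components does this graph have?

4

3 is isolated — a component by itself.
10 is isolated — a component by itself.
Starting from 1 we can reach 1, 4. That is one component of size 2.
Starting from 2 we can reach 2, 5, 6, 7, 8, 9. That is one component of size 6.
Total: 4 components.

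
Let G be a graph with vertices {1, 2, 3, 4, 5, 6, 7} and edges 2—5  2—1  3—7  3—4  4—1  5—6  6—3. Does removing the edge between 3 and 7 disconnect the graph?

Removing 3—7 leaves no path between 3 and 7: the component count goes from 1 to 2. So it is a bridge.

Yes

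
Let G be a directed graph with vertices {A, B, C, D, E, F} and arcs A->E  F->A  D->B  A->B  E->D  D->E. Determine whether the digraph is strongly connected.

There is no directed path from A to F, so the graph is not strongly connected.

No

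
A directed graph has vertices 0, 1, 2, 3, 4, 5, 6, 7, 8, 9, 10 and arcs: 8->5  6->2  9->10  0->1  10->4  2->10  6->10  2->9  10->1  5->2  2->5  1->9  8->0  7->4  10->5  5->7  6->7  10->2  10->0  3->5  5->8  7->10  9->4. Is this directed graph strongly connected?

There is no directed path from 10 to 3, so the graph is not strongly connected.

No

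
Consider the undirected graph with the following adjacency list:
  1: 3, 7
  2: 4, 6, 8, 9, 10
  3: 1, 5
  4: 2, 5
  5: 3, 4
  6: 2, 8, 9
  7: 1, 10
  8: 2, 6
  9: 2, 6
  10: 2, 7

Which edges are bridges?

none

The edges on the cycle 2-9-6-2 are not bridges since each lies on that cycle.
Every edge lies on some cycle, so there are no bridges.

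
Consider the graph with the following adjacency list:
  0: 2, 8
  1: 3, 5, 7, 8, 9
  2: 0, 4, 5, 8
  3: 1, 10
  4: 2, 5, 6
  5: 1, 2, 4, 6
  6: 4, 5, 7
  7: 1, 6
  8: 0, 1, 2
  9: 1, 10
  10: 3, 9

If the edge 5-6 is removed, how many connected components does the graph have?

1

5 and 6 are still connected via 5-4-6, so the component count stays at 1.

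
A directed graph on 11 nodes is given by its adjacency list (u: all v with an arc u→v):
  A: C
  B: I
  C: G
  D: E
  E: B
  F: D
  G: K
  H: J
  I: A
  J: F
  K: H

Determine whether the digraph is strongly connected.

Yes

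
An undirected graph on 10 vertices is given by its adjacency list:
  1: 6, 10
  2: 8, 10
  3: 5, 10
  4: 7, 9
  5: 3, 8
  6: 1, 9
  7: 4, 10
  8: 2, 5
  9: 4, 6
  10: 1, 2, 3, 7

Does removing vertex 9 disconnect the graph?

No

Deleting 9 leaves 1 component (was 1) (its neighbors 4, 6 remain connected to each other), so 9 is not a cut vertex.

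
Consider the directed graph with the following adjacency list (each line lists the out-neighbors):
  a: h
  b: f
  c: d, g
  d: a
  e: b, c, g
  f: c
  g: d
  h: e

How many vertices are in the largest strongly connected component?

{a, b, c, d, e, f, g, h} are all mutually reachable — one SCC of size 8.
The largest has 8 vertices.

8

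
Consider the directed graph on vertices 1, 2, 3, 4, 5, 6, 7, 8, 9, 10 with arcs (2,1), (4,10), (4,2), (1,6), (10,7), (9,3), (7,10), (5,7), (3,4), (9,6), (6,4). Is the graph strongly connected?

No

There is no directed path from 2 to 9, so the graph is not strongly connected.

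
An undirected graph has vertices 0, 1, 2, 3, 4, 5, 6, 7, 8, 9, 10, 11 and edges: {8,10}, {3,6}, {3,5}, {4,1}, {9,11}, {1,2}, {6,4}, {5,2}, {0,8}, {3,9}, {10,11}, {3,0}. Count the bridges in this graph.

The edges on the cycle 3-0-8-10-11-9-3 are not bridges since each lies on that cycle.
Every edge lies on some cycle, so there are no bridges.

0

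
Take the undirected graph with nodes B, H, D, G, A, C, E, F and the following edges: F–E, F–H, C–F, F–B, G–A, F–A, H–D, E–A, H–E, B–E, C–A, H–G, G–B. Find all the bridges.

D-H

The edges on the cycle F-H-G-B-E-F are not bridges since each lies on that cycle.
But removing H–D disconnects H from D — this is a bridge.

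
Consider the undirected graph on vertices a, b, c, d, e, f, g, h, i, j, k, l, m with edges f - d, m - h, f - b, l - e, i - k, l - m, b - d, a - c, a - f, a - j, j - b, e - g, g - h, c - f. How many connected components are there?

3

Starting from i we can reach i, k. That is one component of size 2.
Starting from e we can reach e, g, h, l, m. That is one component of size 5.
Starting from a we can reach a, b, c, d, f, j. That is one component of size 6.
Total: 3 components.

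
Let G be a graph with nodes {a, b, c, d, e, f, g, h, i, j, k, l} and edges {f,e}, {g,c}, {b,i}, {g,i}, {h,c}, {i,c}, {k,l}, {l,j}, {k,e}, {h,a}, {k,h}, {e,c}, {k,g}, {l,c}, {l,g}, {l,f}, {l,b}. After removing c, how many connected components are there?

With c gone, the remaining components are: {d}; {a, b, e, f, g, h, i, j, k, l}.
That is 2 components.

2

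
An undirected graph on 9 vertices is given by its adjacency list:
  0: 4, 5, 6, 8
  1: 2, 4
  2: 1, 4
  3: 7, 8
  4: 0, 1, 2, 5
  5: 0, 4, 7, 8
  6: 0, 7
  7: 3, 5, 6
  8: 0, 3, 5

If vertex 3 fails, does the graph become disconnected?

No

Deleting 3 leaves 1 component (was 1) (its neighbors 7, 8 remain connected to each other), so 3 is not a cut vertex.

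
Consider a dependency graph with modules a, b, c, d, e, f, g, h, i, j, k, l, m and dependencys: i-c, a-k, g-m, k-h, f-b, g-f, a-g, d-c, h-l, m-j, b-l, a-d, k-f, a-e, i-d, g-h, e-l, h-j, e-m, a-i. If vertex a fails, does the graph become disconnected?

Deleting a raises the number of components from 1 to 2, so a is a cut vertex.

Yes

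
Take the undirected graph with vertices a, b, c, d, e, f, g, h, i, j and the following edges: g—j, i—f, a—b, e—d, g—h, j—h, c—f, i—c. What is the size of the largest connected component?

3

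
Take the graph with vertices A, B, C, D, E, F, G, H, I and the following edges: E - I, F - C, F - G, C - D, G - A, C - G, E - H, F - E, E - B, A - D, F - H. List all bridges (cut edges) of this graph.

B-E, E-I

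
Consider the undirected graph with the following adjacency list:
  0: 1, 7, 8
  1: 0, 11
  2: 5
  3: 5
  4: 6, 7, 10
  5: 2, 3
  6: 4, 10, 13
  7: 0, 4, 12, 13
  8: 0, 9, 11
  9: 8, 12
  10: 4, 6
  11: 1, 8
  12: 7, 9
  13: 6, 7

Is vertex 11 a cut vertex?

No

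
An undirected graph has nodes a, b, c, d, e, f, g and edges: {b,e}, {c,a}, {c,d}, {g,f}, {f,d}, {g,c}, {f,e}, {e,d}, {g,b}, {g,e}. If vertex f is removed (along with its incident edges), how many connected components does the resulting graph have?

1

With f gone, the remaining components are: {a, b, c, d, e, g}.
That is 1 component.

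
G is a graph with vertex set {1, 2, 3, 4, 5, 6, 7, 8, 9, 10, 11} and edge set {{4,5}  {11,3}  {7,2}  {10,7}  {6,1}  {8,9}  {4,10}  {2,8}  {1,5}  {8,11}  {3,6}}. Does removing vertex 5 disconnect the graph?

No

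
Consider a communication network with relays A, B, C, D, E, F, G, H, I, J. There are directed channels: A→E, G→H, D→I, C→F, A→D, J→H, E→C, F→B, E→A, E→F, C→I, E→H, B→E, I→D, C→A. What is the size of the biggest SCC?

{A, B, C, E, F} are all mutually reachable — one SCC of size 5.
{D, I} are all mutually reachable — one SCC of size 2.
{G} is an SCC by itself.
{J} is an SCC by itself.
{H} is an SCC by itself.
The largest has 5 vertices.

5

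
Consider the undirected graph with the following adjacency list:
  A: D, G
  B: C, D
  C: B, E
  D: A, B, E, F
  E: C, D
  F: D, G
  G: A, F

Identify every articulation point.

Removing D increases the component count from 1 to 2, so D is a cut vertex.
By contrast removing C leaves 1 component; it is not a cut vertex. No other vertex is a cut vertex either.

D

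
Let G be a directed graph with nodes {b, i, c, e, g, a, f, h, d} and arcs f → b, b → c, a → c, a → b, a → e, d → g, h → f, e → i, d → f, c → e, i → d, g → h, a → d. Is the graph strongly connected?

No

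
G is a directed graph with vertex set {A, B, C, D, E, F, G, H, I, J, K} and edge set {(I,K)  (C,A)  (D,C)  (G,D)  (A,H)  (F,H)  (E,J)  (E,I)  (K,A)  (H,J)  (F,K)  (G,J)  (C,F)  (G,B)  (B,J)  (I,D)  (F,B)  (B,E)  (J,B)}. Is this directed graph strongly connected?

No

There is no directed path from B to G, so the graph is not strongly connected.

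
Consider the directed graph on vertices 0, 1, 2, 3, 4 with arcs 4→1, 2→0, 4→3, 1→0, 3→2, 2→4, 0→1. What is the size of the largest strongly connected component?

{2, 3, 4} are all mutually reachable — one SCC of size 3.
{0, 1} are all mutually reachable — one SCC of size 2.
The largest has 3 vertices.

3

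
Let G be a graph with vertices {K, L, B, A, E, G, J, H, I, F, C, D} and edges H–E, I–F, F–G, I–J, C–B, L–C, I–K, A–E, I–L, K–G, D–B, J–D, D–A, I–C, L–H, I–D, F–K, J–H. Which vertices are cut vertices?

I

Removing I increases the component count from 1 to 2, so I is a cut vertex.
By contrast removing L leaves 1 component; it is not a cut vertex. No other vertex is a cut vertex either.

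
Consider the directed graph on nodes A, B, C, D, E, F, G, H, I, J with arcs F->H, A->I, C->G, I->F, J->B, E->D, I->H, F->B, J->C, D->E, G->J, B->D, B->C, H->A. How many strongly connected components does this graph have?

3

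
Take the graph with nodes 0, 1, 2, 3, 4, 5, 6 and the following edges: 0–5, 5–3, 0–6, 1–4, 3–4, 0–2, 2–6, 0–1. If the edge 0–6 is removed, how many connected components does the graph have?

1

0 and 6 are still connected via 0-2-6, so the component count stays at 1.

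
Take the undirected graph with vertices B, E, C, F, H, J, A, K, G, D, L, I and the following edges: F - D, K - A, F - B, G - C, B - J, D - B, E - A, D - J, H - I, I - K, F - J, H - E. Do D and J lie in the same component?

Yes

From D we can reach B, D, F, J, which includes J.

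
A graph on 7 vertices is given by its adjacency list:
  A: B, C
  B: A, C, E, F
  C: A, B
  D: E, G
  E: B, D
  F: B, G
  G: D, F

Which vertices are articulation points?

B

Removing B increases the component count from 1 to 2, so B is a cut vertex.
By contrast removing E leaves 1 component; it is not a cut vertex. No other vertex is a cut vertex either.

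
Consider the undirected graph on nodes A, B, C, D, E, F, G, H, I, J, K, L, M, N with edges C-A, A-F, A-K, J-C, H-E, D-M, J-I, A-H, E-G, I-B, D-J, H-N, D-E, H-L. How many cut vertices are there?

6

Removing A increases the component count from 1 to 3, so A is a cut vertex.
Removing D increases the component count from 1 to 2, so D is a cut vertex.
Removing E increases the component count from 1 to 2, so E is a cut vertex.
Likewise H, I, J are cut vertices.
By contrast removing B leaves 1 component; it is not a cut vertex. No other vertex is a cut vertex either.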